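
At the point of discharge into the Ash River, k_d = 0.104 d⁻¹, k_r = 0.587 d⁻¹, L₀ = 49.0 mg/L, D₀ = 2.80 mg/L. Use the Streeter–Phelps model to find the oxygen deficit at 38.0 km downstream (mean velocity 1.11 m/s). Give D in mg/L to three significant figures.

Travel time t = x/v = 38.0 km / (1.11 m/s) = 38000 m / 1.11 m/s = 34230 s = 0.3962 d.
k_d L₀/(k_r−k_d) = 0.104×49.0/(0.587−0.104) = 5.096/0.4830 = 10.55 mg/L.
e^(−k_d t) = e^(−0.104×0.3962) = 0.9596; e^(−k_r t) = e^(−0.587×0.3962) = 0.7925.
D = 10.55 × (0.9596 − 0.7925) + 2.80 × 0.7925 = 1.764 + 2.219 = 3.982 mg/L.

D ≈ 3.98 mg/L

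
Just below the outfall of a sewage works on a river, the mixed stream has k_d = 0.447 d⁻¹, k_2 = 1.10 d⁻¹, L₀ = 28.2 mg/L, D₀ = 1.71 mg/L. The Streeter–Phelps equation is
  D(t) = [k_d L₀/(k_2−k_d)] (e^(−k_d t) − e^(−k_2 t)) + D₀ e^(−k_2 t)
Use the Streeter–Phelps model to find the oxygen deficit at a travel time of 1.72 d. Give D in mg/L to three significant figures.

D ≈ 6.30 mg/L

k_d L₀/(k_2−k_d) = 0.447×28.2/(1.10−0.447) = 12.61/0.6530 = 19.30 mg/L.
e^(−k_d t) = e^(−0.447×1.720) = 0.4636; e^(−k_2 t) = e^(−1.10×1.720) = 0.1508.
D = 19.30 × (0.4636 − 0.1508) + 1.71 × 0.1508 = 6.038 + 0.2578 = 6.296 mg/L.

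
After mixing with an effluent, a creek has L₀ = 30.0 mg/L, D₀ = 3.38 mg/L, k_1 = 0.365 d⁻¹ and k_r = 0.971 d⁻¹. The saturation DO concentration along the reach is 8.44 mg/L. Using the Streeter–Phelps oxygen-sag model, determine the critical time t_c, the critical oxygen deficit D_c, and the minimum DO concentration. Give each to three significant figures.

t_c = [1/(k_r−k_1)] ln[(k_r/k_1)(1 − D₀(k_r−k_1)/(k_1 L₀))]
= [1/(0.971−0.365)] ln[(0.971/0.365)(1 − 3.38×0.6060/(0.365×30.0))]
= (1/0.6060) ln[2.660 × 0.8129] = 1.650 × ln(2.163) = 1.650 × 0.7713 = 1.273 d.
L(t_c) = L₀ e^(−k_1 t_c) = 30.0 × 0.6284 = 18.85 mg/L, and at the critical point k_r D_c = k_1 L, so D_c = (0.365/0.971) × 18.85 = 7.086 mg/L.
Minimum DO = C_s − D_c = 8.44 − 7.086 = 1.354 mg/L.

t_c ≈ 1.27 d; D_c ≈ 7.09 mg/L; min DO ≈ 1.35 mg/L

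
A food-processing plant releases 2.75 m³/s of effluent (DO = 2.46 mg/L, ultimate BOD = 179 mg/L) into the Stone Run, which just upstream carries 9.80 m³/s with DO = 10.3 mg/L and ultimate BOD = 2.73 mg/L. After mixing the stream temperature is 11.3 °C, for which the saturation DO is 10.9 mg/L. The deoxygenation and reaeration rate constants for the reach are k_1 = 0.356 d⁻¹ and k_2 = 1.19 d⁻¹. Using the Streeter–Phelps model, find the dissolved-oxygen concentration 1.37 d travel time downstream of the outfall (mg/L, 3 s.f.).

Mixed DO = (9.80×10.3 + 2.75×2.46)/(9.80+2.75) = 107.7/12.55 = 8.582 mg/L.
Mixed L₀ = (9.80×2.73 + 2.75×179)/(12.55) = 519.0/12.55 = 41.35 mg/L.
Initial deficit D₀ = C_s − DO₀ = 10.9 − 8.582 = 2.318 mg/L.
D(1.37) = [0.356×41.35/(1.19−0.356)](e^(−0.356×1.37) − e^(−1.19×1.37)) + 2.318 e^(−1.19×1.37)
= 17.65 × (0.6140 − 0.1959) + 2.318 × 0.1959 = 7.836 mg/L.
DO = 10.9 − 7.836 = 3.064 mg/L.

DO ≈ 3.06 mg/L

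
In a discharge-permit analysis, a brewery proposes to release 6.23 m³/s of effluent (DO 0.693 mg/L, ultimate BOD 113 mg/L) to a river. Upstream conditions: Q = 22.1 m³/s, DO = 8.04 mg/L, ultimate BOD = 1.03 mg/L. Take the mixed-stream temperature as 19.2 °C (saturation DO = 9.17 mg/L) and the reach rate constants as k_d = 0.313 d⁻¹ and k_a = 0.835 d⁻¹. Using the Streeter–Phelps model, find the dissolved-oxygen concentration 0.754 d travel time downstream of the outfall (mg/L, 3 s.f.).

Mixed DO = (22.1×8.04 + 6.23×0.693)/(22.1+6.23) = 182.0/28.33 = 6.424 mg/L.
Mixed L₀ = (22.1×1.03 + 6.23×113)/(28.33) = 726.8/28.33 = 25.65 mg/L.
Initial deficit D₀ = C_s − DO₀ = 9.17 − 6.424 = 2.746 mg/L.
D(0.754) = [0.313×25.65/(0.835−0.313)](e^(−0.313×0.754) − e^(−0.835×0.754)) + 2.746 e^(−0.835×0.754)
= 15.38 × (0.7898 − 0.5328) + 2.746 × 0.5328 = 5.416 mg/L.
DO = 9.17 − 5.416 = 3.754 mg/L.

DO ≈ 3.75 mg/L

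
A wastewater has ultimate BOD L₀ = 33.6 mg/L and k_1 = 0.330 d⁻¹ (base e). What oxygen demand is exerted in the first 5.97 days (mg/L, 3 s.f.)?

y_t = L₀(1 − e^(−k_1 t)) = 33.6 × (1 − e^(−0.330×5.97))
= 33.6 × (1 − 0.1394) = 33.6 × 0.8606 = 28.91 mg/L.

y ≈ 28.9 mg/L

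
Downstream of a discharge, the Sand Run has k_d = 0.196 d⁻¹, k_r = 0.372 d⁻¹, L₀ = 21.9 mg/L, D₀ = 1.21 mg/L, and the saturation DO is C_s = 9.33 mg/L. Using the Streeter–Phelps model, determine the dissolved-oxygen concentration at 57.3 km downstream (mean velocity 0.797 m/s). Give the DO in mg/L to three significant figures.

DO ≈ 5.62 mg/L

Travel time t = x/v = 57.3 km / (0.797 m/s) = 57300 m / 0.797 m/s = 71890 s = 0.8321 d.
k_d L₀/(k_r−k_d) = 0.196×21.9/(0.372−0.196) = 4.292/0.1760 = 24.39 mg/L.
e^(−k_d t) = e^(−0.196×0.8321) = 0.8495; e^(−k_r t) = e^(−0.372×0.8321) = 0.7338.
D = 24.39 × (0.8495 − 0.7338) + 1.21 × 0.7338 = 2.823 + 0.8879 = 3.710 mg/L.
DO = C_s − D = 9.33 − 3.710 = 5.620 mg/L.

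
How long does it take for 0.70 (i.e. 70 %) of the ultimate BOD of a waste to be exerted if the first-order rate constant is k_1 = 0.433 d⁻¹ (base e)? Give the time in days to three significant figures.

t ≈ 2.78 d

y/L₀ = 1 − e^(−k_1 t) = 0.70 ⇒ e^(−k_1 t) = 0.300
t = −ln(0.300) / 0.433 = 1.204 / 0.433 = 2.781 d.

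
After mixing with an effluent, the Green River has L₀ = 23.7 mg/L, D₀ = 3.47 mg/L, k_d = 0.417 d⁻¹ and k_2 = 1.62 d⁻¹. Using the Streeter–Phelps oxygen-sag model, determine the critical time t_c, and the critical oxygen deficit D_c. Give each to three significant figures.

t_c = [1/(k_2−k_d)] ln[(k_2/k_d)(1 − D₀(k_2−k_d)/(k_d L₀))]
= [1/(1.62−0.417)] ln[(1.62/0.417)(1 − 3.47×1.203/(0.417×23.7))]
= (1/1.203) ln[3.885 × 0.5776] = 0.8313 × ln(2.244) = 0.8313 × 0.8082 = 0.6719 d.
L(t_c) = L₀ e^(−k_d t_c) = 23.7 × 0.7557 = 17.91 mg/L, and at the critical point k_2 D_c = k_d L, so D_c = (0.417/1.62) × 17.91 = 4.610 mg/L.

t_c ≈ 0.672 d; D_c ≈ 4.61 mg/L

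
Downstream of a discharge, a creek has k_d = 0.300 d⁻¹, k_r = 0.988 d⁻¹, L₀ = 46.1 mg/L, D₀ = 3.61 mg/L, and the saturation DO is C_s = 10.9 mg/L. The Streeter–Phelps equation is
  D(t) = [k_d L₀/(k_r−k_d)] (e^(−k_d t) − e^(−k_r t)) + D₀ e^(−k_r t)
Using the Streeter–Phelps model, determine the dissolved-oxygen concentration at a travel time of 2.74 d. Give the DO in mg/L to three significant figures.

DO ≈ 3.16 mg/L

k_d L₀/(k_r−k_d) = 0.300×46.1/(0.988−0.300) = 13.83/0.6880 = 20.10 mg/L.
e^(−k_d t) = e^(−0.300×2.740) = 0.4396; e^(−k_r t) = e^(−0.988×2.740) = 0.06673.
D = 20.10 × (0.4396 − 0.06673) + 3.61 × 0.06673 = 7.494 + 0.2409 = 7.735 mg/L.
DO = C_s − D = 10.9 − 7.735 = 3.165 mg/L.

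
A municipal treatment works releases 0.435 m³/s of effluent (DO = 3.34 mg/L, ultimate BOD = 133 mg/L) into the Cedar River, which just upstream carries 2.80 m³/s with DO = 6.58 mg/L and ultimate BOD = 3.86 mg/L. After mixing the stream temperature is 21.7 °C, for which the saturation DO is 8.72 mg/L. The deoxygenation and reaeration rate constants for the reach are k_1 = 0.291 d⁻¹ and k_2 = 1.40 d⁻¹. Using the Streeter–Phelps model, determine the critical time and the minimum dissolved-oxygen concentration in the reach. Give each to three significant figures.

t_c ≈ 0.857 d; minimum DO ≈ 5.28 mg/L

Mixed DO = (2.80×6.58 + 0.435×3.34)/(2.80+0.435) = 19.88/3.235 = 6.144 mg/L.
Mixed L₀ = (2.80×3.86 + 0.435×133)/(3.235) = 68.66/3.235 = 21.23 mg/L.
Initial deficit D₀ = C_s − DO₀ = 8.72 − 6.144 = 2.576 mg/L.
t_c = (1/1.109) ln[(1.40/0.291)(1 − 2.576×1.109/(0.291×21.23))] = 0.9017 × ln(2.586) = 0.8568 d.
D_c = (0.291/1.40) × 21.23 × e^(−0.291×0.8568) = 0.2079 × 21.23 × 0.7793 = 3.438 mg/L.
Minimum DO = 8.72 − 3.438 = 5.282 mg/L.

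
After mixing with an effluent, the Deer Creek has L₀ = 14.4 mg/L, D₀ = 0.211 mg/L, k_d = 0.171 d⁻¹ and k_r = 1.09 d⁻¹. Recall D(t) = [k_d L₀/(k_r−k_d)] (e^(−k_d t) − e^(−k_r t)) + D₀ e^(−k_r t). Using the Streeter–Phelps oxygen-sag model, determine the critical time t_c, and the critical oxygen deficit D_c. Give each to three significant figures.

t_c ≈ 1.93 d; D_c ≈ 1.63 mg/L

At the critical point dD/dt = 0, so k_d L₀ e^(−k_d t) = k_r D. Substituting D(t) from the Streeter–Phelps equation and solving for t gives
t_c = ln[(k_r/k_d)(1 − D₀(k_r−k_d)/(k_d L₀))] / (k_r−k_d).
Here k_r−k_d = 0.9190 d⁻¹ and 1 − D₀(k_r−k_d)/(k_d L₀) = 1 − 0.211×0.9190/(0.171×14.4) = 0.9213, so
t_c = ln(6.374 × 0.9213) / 0.9190 = 1.770 / 0.9190 = 1.926 d.
D_c = (k_d/k_r) L₀ e^(−k_d t_c) = (0.171/1.09) × 14.4 × e^(−0.171×1.926) = 0.1569 × 14.4 × 0.7194 = 1.625 mg/L.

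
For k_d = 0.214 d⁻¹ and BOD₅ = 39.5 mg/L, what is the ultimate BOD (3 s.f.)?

BOD₅ = L₀(1 − e^(−5k_d)) ⇒ L₀ = BOD₅ / (1 − e^(−5×0.214))
= 39.5 / (1 − 0.3430) = 39.5 / 0.6570 = 60.12 mg/L.

L₀ ≈ 60.1 mg/L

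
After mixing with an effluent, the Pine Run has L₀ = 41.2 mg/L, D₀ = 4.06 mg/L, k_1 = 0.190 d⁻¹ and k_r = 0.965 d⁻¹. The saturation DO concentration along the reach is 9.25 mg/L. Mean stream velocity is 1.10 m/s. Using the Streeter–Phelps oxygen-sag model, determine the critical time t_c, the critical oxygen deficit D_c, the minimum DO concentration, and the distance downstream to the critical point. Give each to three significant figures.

At the critical point dD/dt = 0, so k_1 L₀ e^(−k_1 t) = k_r D. Substituting D(t) from the Streeter–Phelps equation and solving for t gives
t_c = ln[(k_r/k_1)(1 − D₀(k_r−k_1)/(k_1 L₀))] / (k_r−k_1).
Here k_r−k_1 = 0.7750 d⁻¹ and 1 − D₀(k_r−k_1)/(k_1 L₀) = 1 − 4.06×0.7750/(0.190×41.2) = 0.5980, so
t_c = ln(5.079 × 0.5980) / 0.7750 = 1.111 / 0.7750 = 1.434 d.
D_c = (k_1/k_r) L₀ e^(−k_1 t_c) = (0.190/0.965) × 41.2 × e^(−0.190×1.434) = 0.1969 × 41.2 × 0.7616 = 6.178 mg/L.
Minimum DO = C_s − D_c = 9.25 − 6.178 = 3.072 mg/L.
x_c = v t_c = 1.10 m/s × 1.434 d × 86400 s/d = 136200 m ≈ 136 km.

t_c ≈ 1.43 d; D_c ≈ 6.18 mg/L; min DO ≈ 3.07 mg/L; x_c ≈ 136 km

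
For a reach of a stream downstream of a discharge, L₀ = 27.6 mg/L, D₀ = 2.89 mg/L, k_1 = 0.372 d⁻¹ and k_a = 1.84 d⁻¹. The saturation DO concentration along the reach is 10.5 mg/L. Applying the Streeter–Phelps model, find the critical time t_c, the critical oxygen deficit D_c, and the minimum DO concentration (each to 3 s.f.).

At the critical point dD/dt = 0, so k_1 L₀ e^(−k_1 t) = k_a D. Substituting D(t) from the Streeter–Phelps equation and solving for t gives
t_c = ln[(k_a/k_1)(1 − D₀(k_a−k_1)/(k_1 L₀))] / (k_a−k_1).
Here k_a−k_1 = 1.468 d⁻¹ and 1 − D₀(k_a−k_1)/(k_1 L₀) = 1 − 2.89×1.468/(0.372×27.6) = 0.5868, so
t_c = ln(4.946 × 0.5868) / 1.468 = 1.066 / 1.468 = 0.7258 d.
L(t_c) = L₀ e^(−k_1 t_c) = 27.6 × 0.7634 = 21.07 mg/L, and at the critical point k_a D_c = k_1 L, so D_c = (0.372/1.84) × 21.07 = 4.260 mg/L.
Minimum DO = C_s − D_c = 10.5 − 4.260 = 6.240 mg/L.

t_c ≈ 0.726 d; D_c ≈ 4.26 mg/L; min DO ≈ 6.24 mg/L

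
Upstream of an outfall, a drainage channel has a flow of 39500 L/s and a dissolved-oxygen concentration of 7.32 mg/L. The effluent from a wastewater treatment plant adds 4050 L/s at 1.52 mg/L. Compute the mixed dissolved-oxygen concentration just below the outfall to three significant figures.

Flow-weighted mixing: C = (Q_r C_r + Q_w C_w)/(Q_r + Q_w)
= (39500×7.32 + 4050×1.52)/(39500 + 4050) = 295300/43550 = 6.781 mg/L.

6.78 mg/L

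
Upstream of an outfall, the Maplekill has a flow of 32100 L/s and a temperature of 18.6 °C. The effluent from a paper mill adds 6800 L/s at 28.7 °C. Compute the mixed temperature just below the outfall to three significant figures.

Flow-weighted mixing: C = (Q_r C_r + Q_w C_w)/(Q_r + Q_w)
= (32100×18.6 + 6800×28.7)/(32100 + 6800) = 792200/38900 = 20.37 °C.

20.4 °C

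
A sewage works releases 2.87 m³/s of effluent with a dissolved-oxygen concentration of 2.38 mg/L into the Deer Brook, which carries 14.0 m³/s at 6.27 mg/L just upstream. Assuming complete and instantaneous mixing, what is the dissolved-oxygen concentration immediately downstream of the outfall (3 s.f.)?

5.61 mg/L

Flow-weighted mixing: C = (Q_r C_r + Q_w C_w)/(Q_r + Q_w)
= (14.0×6.27 + 2.87×2.38)/(14.0 + 2.87) = 94.61/16.87 = 5.608 mg/L.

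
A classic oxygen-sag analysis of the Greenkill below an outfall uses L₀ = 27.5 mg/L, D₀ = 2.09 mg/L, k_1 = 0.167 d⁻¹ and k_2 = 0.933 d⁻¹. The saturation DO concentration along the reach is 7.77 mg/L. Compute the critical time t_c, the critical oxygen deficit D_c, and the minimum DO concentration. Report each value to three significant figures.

At the critical point dD/dt = 0, so k_1 L₀ e^(−k_1 t) = k_2 D. Substituting D(t) from the Streeter–Phelps equation and solving for t gives
t_c = ln[(k_2/k_1)(1 − D₀(k_2−k_1)/(k_1 L₀))] / (k_2−k_1).
Here k_2−k_1 = 0.7660 d⁻¹ and 1 − D₀(k_2−k_1)/(k_1 L₀) = 1 − 2.09×0.7660/(0.167×27.5) = 0.6514, so
t_c = ln(5.587 × 0.6514) / 0.7660 = 1.292 / 0.7660 = 1.686 d.
D_c = (k_1/k_2) L₀ e^(−k_1 t_c) = (0.167/0.933) × 27.5 × e^(−0.167×1.686) = 0.1790 × 27.5 × 0.7546 = 3.714 mg/L.
Minimum DO = C_s − D_c = 7.77 − 3.714 = 4.056 mg/L.

t_c ≈ 1.69 d; D_c ≈ 3.71 mg/L; min DO ≈ 4.06 mg/L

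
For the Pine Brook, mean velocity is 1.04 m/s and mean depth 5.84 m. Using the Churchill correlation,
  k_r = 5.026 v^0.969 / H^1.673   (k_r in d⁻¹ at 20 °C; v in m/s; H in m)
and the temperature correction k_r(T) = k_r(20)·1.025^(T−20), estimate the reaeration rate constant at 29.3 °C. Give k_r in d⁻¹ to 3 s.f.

k_r ≈ 0.343 d⁻¹

k_r(20) = 5.026 × 1.04^0.969 / 5.84^1.673 = 5.026 × 1.039 / 19.15 = 0.2726 d⁻¹.
k_r(29.3) = 0.2726 × 1.025^(29.3−20) = 0.2726 × 1.258 = 0.3430 d⁻¹.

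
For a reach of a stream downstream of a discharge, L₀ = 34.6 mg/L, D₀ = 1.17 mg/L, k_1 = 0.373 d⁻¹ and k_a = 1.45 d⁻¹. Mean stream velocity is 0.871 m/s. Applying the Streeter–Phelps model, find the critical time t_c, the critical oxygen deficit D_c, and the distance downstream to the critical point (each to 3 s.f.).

With k_a/k_1 = 3.887 and 1 − D₀(k_a−k_1)/(k_1 L₀) = 0.9024,
t_c = ln(3.887 × 0.9024) / (1.45 − 0.373) = ln(3.508) / 1.077 = 1.255/1.077 = 1.165 d.
L(t_c) = L₀ e^(−k_1 t_c) = 34.6 × 0.6475 = 22.40 mg/L, and at the critical point k_a D_c = k_1 L, so D_c = (0.373/1.45) × 22.40 = 5.763 mg/L.
x_c = v t_c = 0.871 m/s × 1.165 d × 86400 s/d = 87690 m ≈ 87.7 km.

t_c ≈ 1.17 d; D_c ≈ 5.76 mg/L; x_c ≈ 87.7 km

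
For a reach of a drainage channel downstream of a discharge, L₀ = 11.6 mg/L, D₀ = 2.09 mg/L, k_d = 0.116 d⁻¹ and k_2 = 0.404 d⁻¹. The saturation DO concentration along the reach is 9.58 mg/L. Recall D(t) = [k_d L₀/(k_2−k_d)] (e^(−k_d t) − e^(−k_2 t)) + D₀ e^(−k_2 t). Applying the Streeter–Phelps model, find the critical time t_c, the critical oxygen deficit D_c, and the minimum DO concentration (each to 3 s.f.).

t_c ≈ 2.27 d; D_c ≈ 2.56 mg/L; min DO ≈ 7.02 mg/L

With k_2/k_d = 3.483 and 1 − D₀(k_2−k_d)/(k_d L₀) = 0.5527,
t_c = ln(3.483 × 0.5527) / (0.404 − 0.116) = ln(1.925) / 0.2880 = 0.6548/0.2880 = 2.274 d.
L(t_c) = L₀ e^(−k_d t_c) = 11.6 × 0.7682 = 8.911 mg/L, and at the critical point k_2 D_c = k_d L, so D_c = (0.116/0.404) × 8.911 = 2.559 mg/L.
Minimum DO = C_s − D_c = 9.58 − 2.559 = 7.021 mg/L.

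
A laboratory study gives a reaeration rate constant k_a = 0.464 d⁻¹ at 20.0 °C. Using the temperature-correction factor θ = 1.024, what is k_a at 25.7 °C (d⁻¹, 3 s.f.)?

k_a ≈ 0.531 d⁻¹

k_a(T₂) = k_a(T₁) · θ^(T₂−T₁) = 0.464 × 1.024^(25.7−20.0)
= 0.464 × 1.024^5.70 = 0.464 × 1.145 = 0.5312 d⁻¹.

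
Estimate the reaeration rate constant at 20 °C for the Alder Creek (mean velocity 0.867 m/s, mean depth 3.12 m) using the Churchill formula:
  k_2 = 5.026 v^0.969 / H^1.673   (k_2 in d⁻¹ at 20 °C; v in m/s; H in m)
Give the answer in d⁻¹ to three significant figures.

k_2 ≈ 0.652 d⁻¹

k_2 = 5.026 × 0.867^0.969 / 3.12^1.673 = 5.026 × 0.8708 / 6.710 = 0.6523 d⁻¹.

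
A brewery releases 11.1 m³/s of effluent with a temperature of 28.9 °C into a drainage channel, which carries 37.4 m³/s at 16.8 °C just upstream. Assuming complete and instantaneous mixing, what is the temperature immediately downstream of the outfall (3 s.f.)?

Flow-weighted mixing: C = (Q_r C_r + Q_w C_w)/(Q_r + Q_w)
= (37.4×16.8 + 11.1×28.9)/(37.4 + 11.1) = 949.1/48.50 = 19.57 °C.

19.6 °C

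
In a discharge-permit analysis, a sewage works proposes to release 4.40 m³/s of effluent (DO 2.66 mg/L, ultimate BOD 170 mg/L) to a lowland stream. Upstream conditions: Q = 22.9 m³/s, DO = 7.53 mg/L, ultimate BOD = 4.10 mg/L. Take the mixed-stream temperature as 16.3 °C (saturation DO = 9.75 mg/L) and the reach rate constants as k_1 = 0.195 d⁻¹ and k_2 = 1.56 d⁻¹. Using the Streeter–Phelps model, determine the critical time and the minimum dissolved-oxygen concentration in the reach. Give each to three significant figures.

Mixed DO = (22.9×7.53 + 4.40×2.66)/(22.9+4.40) = 184.1/27.30 = 6.745 mg/L.
Mixed L₀ = (22.9×4.10 + 4.40×170)/(27.30) = 841.9/27.30 = 30.84 mg/L.
Initial deficit D₀ = C_s − DO₀ = 9.75 − 6.745 = 3.005 mg/L.
t_c = (1/1.365) ln[(1.56/0.195)(1 − 3.005×1.365/(0.195×30.84))] = 0.7326 × ln(2.543) = 0.6839 d.
D_c = (0.195/1.56) × 30.84 × e^(−0.195×0.6839) = 0.1250 × 30.84 × 0.8752 = 3.374 mg/L.
Minimum DO = 9.75 − 3.374 = 6.376 mg/L.

t_c ≈ 0.684 d; minimum DO ≈ 6.38 mg/L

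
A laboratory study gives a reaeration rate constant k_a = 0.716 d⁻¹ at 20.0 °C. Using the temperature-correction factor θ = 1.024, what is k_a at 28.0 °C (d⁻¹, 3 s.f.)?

k_a ≈ 0.866 d⁻¹

k_a(T₂) = k_a(T₁) · θ^(T₂−T₁) = 0.716 × 1.024^(28.0−20.0)
= 0.716 × 1.024^8.00 = 0.716 × 1.209 = 0.8656 d⁻¹.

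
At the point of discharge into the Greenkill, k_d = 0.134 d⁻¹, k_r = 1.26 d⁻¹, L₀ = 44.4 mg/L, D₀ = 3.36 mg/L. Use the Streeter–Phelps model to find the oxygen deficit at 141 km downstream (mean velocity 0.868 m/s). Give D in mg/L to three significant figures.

Travel time t = x/v = 141 km / (0.868 m/s) = 141000 m / 0.868 m/s = 162400 s = 1.880 d.
k_d L₀/(k_r−k_d) = 0.134×44.4/(1.26−0.134) = 5.950/1.126 = 5.284 mg/L.
e^(−k_d t) = e^(−0.134×1.880) = 0.7773; e^(−k_r t) = e^(−1.26×1.880) = 0.09358.
D = 5.284 × (0.7773 − 0.09358) + 3.36 × 0.09358 = 3.613 + 0.3144 = 3.927 mg/L.

D ≈ 3.93 mg/L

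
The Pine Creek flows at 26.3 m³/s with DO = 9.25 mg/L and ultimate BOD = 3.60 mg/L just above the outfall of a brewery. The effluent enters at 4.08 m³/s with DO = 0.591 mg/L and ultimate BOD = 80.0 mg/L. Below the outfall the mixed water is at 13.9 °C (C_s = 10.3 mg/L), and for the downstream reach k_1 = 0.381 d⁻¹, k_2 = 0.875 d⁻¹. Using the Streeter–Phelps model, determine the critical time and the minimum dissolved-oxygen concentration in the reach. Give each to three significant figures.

Mixed DO = (26.3×9.25 + 4.08×0.591)/(26.3+4.08) = 245.7/30.38 = 8.087 mg/L.
Mixed L₀ = (26.3×3.60 + 4.08×80.0)/(30.38) = 421.1/30.38 = 13.86 mg/L.
Initial deficit D₀ = C_s − DO₀ = 10.3 − 8.087 = 2.213 mg/L.
t_c = (1/0.4940) ln[(0.875/0.381)(1 − 2.213×0.4940/(0.381×13.86))] = 2.024 × ln(1.821) = 1.214 d.
D_c = (0.381/0.875) × 13.86 × e^(−0.381×1.214) = 0.4354 × 13.86 × 0.6298 = 3.801 mg/L.
Minimum DO = 10.3 − 3.801 = 6.499 mg/L.

t_c ≈ 1.21 d; minimum DO ≈ 6.50 mg/L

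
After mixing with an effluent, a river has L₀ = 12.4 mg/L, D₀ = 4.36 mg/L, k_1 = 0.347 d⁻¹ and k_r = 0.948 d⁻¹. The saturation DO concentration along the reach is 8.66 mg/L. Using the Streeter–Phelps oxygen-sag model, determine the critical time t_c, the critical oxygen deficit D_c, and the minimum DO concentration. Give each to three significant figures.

t_c ≈ 0.110 d; D_c ≈ 4.37 mg/L; min DO ≈ 4.29 mg/L

t_c = [1/(k_r−k_1)] ln[(k_r/k_1)(1 − D₀(k_r−k_1)/(k_1 L₀))]
= [1/(0.948−0.347)] ln[(0.948/0.347)(1 − 4.36×0.6010/(0.347×12.4))]
= (1/0.6010) ln[2.732 × 0.3910] = 1.664 × ln(1.068) = 1.664 × 0.06601 = 0.1098 d.
L(t_c) = L₀ e^(−k_1 t_c) = 12.4 × 0.9626 = 11.94 mg/L, and at the critical point k_r D_c = k_1 L, so D_c = (0.347/0.948) × 11.94 = 4.369 mg/L.
Minimum DO = C_s − D_c = 8.66 − 4.369 = 4.291 mg/L.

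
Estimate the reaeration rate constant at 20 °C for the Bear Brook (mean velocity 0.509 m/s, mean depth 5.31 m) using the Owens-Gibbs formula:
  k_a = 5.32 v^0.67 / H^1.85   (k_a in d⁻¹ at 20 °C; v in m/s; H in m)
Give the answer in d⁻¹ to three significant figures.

k_a ≈ 0.154 d⁻¹

k_a = 5.32 × 0.509^0.67 / 5.31^1.85 = 5.32 × 0.6361 / 21.95 = 0.1542 d⁻¹.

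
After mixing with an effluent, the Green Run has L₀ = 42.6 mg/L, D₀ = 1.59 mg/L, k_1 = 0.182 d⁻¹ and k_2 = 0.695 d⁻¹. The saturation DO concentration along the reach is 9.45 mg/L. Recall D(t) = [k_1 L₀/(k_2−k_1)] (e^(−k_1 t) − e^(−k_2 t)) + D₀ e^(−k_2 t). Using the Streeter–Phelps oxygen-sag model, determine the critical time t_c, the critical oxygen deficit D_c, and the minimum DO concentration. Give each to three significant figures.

t_c = [1/(k_2−k_1)] ln[(k_2/k_1)(1 − D₀(k_2−k_1)/(k_1 L₀))]
= [1/(0.695−0.182)] ln[(0.695/0.182)(1 − 1.59×0.5130/(0.182×42.6))]
= (1/0.5130) ln[3.819 × 0.8948] = 1.949 × ln(3.417) = 1.949 × 1.229 = 2.395 d.
D_c = (k_1/k_2) L₀ e^(−k_1 t_c) = (0.182/0.695) × 42.6 × e^(−0.182×2.395) = 0.2619 × 42.6 × 0.6467 = 7.214 mg/L.
Minimum DO = C_s − D_c = 9.45 − 7.214 = 2.236 mg/L.

t_c ≈ 2.40 d; D_c ≈ 7.21 mg/L; min DO ≈ 2.24 mg/L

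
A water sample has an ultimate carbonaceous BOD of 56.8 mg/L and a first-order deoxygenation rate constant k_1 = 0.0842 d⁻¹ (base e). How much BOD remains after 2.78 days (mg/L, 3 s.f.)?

L_t = L₀ e^(−k_1 t) = 56.8 × e^(−0.0842×2.78) = 56.8 × 0.7913 = 44.95 mg/L.

L ≈ 44.9 mg/L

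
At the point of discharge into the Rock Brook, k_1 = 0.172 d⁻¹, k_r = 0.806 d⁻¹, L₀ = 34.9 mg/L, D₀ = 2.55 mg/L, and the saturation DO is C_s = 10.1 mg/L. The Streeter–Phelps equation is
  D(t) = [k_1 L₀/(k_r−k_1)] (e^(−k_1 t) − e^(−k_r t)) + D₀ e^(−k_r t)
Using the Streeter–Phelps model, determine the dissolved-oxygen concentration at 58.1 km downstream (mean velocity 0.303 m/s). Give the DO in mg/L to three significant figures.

Travel time t = x/v = 58.1 km / (0.303 m/s) = 58100 m / 0.303 m/s = 191700 s = 2.219 d.
k_1 L₀/(k_r−k_1) = 0.172×34.9/(0.806−0.172) = 6.003/0.6340 = 9.468 mg/L.
e^(−k_1 t) = e^(−0.172×2.219) = 0.6827; e^(−k_r t) = e^(−0.806×2.219) = 0.1672.
D = 9.468 × (0.6827 − 0.1672) + 2.55 × 0.1672 = 4.881 + 0.4263 = 5.307 mg/L.
DO = C_s − D = 10.1 − 5.307 = 4.793 mg/L.

DO ≈ 4.79 mg/L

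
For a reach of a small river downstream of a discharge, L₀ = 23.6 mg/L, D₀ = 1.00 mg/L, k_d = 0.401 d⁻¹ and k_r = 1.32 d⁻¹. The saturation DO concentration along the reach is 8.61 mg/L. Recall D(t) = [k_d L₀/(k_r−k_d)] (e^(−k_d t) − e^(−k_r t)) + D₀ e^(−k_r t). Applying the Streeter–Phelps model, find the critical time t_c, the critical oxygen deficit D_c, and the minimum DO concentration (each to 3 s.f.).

At the critical point dD/dt = 0, so k_d L₀ e^(−k_d t) = k_r D. Substituting D(t) from the Streeter–Phelps equation and solving for t gives
t_c = ln[(k_r/k_d)(1 − D₀(k_r−k_d)/(k_d L₀))] / (k_r−k_d).
Here k_r−k_d = 0.9190 d⁻¹ and 1 − D₀(k_r−k_d)/(k_d L₀) = 1 − 1.00×0.9190/(0.401×23.6) = 0.9029, so
t_c = ln(3.292 × 0.9029) / 0.9190 = 1.089 / 0.9190 = 1.185 d.
L(t_c) = L₀ e^(−k_d t_c) = 23.6 × 0.6217 = 14.67 mg/L, and at the critical point k_r D_c = k_d L, so D_c = (0.401/1.32) × 14.67 = 4.457 mg/L.
Minimum DO = C_s − D_c = 8.61 − 4.457 = 4.153 mg/L.

t_c ≈ 1.19 d; D_c ≈ 4.46 mg/L; min DO ≈ 4.15 mg/L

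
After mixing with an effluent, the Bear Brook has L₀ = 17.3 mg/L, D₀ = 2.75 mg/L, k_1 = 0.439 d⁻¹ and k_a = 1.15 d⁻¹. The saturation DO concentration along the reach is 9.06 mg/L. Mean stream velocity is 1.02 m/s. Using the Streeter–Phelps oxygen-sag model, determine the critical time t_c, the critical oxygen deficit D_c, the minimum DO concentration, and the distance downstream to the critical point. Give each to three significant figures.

t_c ≈ 0.936 d; D_c ≈ 4.38 mg/L; min DO ≈ 4.68 mg/L; x_c ≈ 82.5 km

At the critical point dD/dt = 0, so k_1 L₀ e^(−k_1 t) = k_a D. Substituting D(t) from the Streeter–Phelps equation and solving for t gives
t_c = ln[(k_a/k_1)(1 − D₀(k_a−k_1)/(k_1 L₀))] / (k_a−k_1).
Here k_a−k_1 = 0.7110 d⁻¹ and 1 − D₀(k_a−k_1)/(k_1 L₀) = 1 − 2.75×0.7110/(0.439×17.3) = 0.7426, so
t_c = ln(2.620 × 0.7426) / 0.7110 = 0.6654 / 0.7110 = 0.9358 d.
L(t_c) = L₀ e^(−k_1 t_c) = 17.3 × 0.6631 = 11.47 mg/L, and at the critical point k_a D_c = k_1 L, so D_c = (0.439/1.15) × 11.47 = 4.379 mg/L.
Minimum DO = C_s − D_c = 9.06 − 4.379 = 4.681 mg/L.
x_c = v t_c = 1.02 m/s × 0.9358 d × 86400 s/d = 82470 m ≈ 82.5 km.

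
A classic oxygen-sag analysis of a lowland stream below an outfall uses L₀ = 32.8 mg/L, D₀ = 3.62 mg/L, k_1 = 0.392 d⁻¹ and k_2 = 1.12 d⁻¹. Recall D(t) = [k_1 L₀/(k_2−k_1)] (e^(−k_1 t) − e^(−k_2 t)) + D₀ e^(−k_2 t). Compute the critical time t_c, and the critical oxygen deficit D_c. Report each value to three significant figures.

t_c ≈ 1.13 d; D_c ≈ 7.38 mg/L

At the critical point dD/dt = 0, so k_1 L₀ e^(−k_1 t) = k_2 D. Substituting D(t) from the Streeter–Phelps equation and solving for t gives
t_c = ln[(k_2/k_1)(1 − D₀(k_2−k_1)/(k_1 L₀))] / (k_2−k_1).
Here k_2−k_1 = 0.7280 d⁻¹ and 1 − D₀(k_2−k_1)/(k_1 L₀) = 1 − 3.62×0.7280/(0.392×32.8) = 0.7950, so
t_c = ln(2.857 × 0.7950) / 0.7280 = 0.8205 / 0.7280 = 1.127 d.
D_c = (k_1/k_2) L₀ e^(−k_1 t_c) = (0.392/1.12) × 32.8 × e^(−0.392×1.127) = 0.3500 × 32.8 × 0.6429 = 7.380 mg/L.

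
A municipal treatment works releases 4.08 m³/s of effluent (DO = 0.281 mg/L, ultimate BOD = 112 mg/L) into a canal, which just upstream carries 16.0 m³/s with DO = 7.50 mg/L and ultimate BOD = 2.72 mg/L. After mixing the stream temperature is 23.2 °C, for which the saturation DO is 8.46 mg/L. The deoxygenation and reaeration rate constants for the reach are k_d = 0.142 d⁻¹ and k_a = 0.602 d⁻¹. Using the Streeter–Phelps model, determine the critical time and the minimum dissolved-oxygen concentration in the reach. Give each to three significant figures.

Mixed DO = (16.0×7.50 + 4.08×0.281)/(16.0+4.08) = 121.1/20.08 = 6.033 mg/L.
Mixed L₀ = (16.0×2.72 + 4.08×112)/(20.08) = 500.5/20.08 = 24.92 mg/L.
Initial deficit D₀ = C_s − DO₀ = 8.46 − 6.033 = 2.427 mg/L.
t_c = (1/0.4600) ln[(0.602/0.142)(1 − 2.427×0.4600/(0.142×24.92))] = 2.174 × ln(2.902) = 2.316 d.
D_c = (0.142/0.602) × 24.92 × e^(−0.142×2.316) = 0.2359 × 24.92 × 0.7197 = 4.231 mg/L.
Minimum DO = 8.46 − 4.231 = 4.229 mg/L.

t_c ≈ 2.32 d; minimum DO ≈ 4.23 mg/L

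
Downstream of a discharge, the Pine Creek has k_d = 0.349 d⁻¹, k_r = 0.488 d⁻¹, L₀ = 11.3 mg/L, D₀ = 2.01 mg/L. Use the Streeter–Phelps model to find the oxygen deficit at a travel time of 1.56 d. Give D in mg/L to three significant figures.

k_d L₀/(k_r−k_d) = 0.349×11.3/(0.488−0.349) = 3.944/0.1390 = 28.37 mg/L.
e^(−k_d t) = e^(−0.349×1.560) = 0.5802; e^(−k_r t) = e^(−0.488×1.560) = 0.4671.
D = 28.37 × (0.5802 − 0.4671) + 2.01 × 0.4671 = 3.209 + 0.9388 = 4.148 mg/L.

D ≈ 4.15 mg/L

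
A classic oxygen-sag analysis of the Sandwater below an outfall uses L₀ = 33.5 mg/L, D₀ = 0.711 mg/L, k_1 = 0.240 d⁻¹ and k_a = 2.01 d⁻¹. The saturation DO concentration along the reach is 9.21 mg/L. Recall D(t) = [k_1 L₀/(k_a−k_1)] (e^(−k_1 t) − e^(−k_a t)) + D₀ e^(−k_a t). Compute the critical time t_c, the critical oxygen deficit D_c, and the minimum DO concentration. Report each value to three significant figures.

t_c ≈ 1.10 d; D_c ≈ 3.07 mg/L; min DO ≈ 6.14 mg/L

t_c = [1/(k_a−k_1)] ln[(k_a/k_1)(1 − D₀(k_a−k_1)/(k_1 L₀))]
= [1/(2.01−0.240)] ln[(2.01/0.240)(1 − 0.711×1.770/(0.240×33.5))]
= (1/1.770) ln[8.375 × 0.8435] = 0.5650 × ln(7.064) = 0.5650 × 1.955 = 1.105 d.
D_c = (k_1/k_a) L₀ e^(−k_1 t_c) = (0.240/2.01) × 33.5 × e^(−0.240×1.105) = 0.1194 × 33.5 × 0.7671 = 3.069 mg/L.
Minimum DO = C_s − D_c = 9.21 − 3.069 = 6.141 mg/L.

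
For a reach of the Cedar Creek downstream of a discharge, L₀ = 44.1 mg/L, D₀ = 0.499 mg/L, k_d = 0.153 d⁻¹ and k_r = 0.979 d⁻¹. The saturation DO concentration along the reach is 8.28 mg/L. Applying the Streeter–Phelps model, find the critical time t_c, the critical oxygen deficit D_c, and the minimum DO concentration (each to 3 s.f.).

t_c ≈ 2.17 d; D_c ≈ 4.94 mg/L; min DO ≈ 3.34 mg/L

t_c = [1/(k_r−k_d)] ln[(k_r/k_d)(1 − D₀(k_r−k_d)/(k_d L₀))]
= [1/(0.979−0.153)] ln[(0.979/0.153)(1 − 0.499×0.8260/(0.153×44.1))]
= (1/0.8260) ln[6.399 × 0.9389] = 1.211 × ln(6.008) = 1.211 × 1.793 = 2.171 d.
D_c = (k_d/k_r) L₀ e^(−k_d t_c) = (0.153/0.979) × 44.1 × e^(−0.153×2.171) = 0.1563 × 44.1 × 0.7174 = 4.944 mg/L.
Minimum DO = C_s − D_c = 8.28 − 4.944 = 3.336 mg/L.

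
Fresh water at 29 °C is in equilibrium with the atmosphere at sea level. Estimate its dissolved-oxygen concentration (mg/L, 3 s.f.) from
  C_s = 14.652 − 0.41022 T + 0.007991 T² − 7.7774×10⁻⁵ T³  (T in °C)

C_s ≈ 7.58 mg/L

C_s = 14.652 − 0.41022×29 + 0.007991×29² − 7.7774×10⁻⁵×29³ = 7.579 mg/L.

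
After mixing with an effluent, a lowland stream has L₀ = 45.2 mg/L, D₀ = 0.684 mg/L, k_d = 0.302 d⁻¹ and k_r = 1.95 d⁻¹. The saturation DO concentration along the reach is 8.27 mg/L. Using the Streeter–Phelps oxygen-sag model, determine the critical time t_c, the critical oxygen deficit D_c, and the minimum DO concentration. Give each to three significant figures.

t_c = [1/(k_r−k_d)] ln[(k_r/k_d)(1 − D₀(k_r−k_d)/(k_d L₀))]
= [1/(1.95−0.302)] ln[(1.95/0.302)(1 − 0.684×1.648/(0.302×45.2))]
= (1/1.648) ln[6.457 × 0.9174] = 0.6068 × ln(5.924) = 0.6068 × 1.779 = 1.079 d.
D_c = (k_d/k_r) L₀ e^(−k_d t_c) = (0.302/1.95) × 45.2 × e^(−0.302×1.079) = 0.1549 × 45.2 × 0.7218 = 5.053 mg/L.
Minimum DO = C_s − D_c = 8.27 − 5.053 = 3.217 mg/L.

t_c ≈ 1.08 d; D_c ≈ 5.05 mg/L; min DO ≈ 3.22 mg/L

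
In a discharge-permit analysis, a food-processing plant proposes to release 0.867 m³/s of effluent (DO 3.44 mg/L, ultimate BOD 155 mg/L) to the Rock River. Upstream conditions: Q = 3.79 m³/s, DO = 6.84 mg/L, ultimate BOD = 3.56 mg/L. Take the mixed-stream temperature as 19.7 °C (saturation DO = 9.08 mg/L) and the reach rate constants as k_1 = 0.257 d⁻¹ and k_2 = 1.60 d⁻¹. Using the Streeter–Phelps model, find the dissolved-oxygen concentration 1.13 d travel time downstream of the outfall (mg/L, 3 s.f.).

DO ≈ 5.06 mg/L

Mixed DO = (3.79×6.84 + 0.867×3.44)/(3.79+0.867) = 28.91/4.657 = 6.207 mg/L.
Mixed L₀ = (3.79×3.56 + 0.867×155)/(4.657) = 147.9/4.657 = 31.75 mg/L.
Initial deficit D₀ = C_s − DO₀ = 9.08 − 6.207 = 2.873 mg/L.
D(1.13) = [0.257×31.75/(1.60−0.257)](e^(−0.257×1.13) − e^(−1.60×1.13)) + 2.873 e^(−1.60×1.13)
= 6.076 × (0.7480 − 0.1640) + 2.873 × 0.1640 = 4.020 mg/L.
DO = 9.08 − 4.020 = 5.060 mg/L.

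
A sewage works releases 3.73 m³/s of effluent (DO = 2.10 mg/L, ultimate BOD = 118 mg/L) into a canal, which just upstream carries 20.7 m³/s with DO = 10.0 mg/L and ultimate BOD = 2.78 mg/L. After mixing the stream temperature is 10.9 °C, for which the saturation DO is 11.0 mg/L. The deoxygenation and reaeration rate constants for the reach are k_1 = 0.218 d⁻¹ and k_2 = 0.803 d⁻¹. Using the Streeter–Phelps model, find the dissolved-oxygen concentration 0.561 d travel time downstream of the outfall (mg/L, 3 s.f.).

Mixed DO = (20.7×10.0 + 3.73×2.10)/(20.7+3.73) = 214.8/24.43 = 8.794 mg/L.
Mixed L₀ = (20.7×2.78 + 3.73×118)/(24.43) = 497.7/24.43 = 20.37 mg/L.
Initial deficit D₀ = C_s − DO₀ = 11.0 − 8.794 = 2.206 mg/L.
D(0.561) = [0.218×20.37/(0.803−0.218)](e^(−0.218×0.561) − e^(−0.803×0.561)) + 2.206 e^(−0.803×0.561)
= 7.592 × (0.8849 − 0.6373) + 2.206 × 0.6373 = 3.285 mg/L.
DO = 11.0 − 3.285 = 7.715 mg/L.

DO ≈ 7.71 mg/L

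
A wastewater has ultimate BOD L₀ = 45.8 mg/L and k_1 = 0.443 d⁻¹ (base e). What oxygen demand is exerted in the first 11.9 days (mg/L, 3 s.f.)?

y_t = L₀(1 − e^(−k_1 t)) = 45.8 × (1 − e^(−0.443×11.9))
= 45.8 × (1 − 0.005135) = 45.8 × 0.9949 = 45.56 mg/L.

y ≈ 45.6 mg/L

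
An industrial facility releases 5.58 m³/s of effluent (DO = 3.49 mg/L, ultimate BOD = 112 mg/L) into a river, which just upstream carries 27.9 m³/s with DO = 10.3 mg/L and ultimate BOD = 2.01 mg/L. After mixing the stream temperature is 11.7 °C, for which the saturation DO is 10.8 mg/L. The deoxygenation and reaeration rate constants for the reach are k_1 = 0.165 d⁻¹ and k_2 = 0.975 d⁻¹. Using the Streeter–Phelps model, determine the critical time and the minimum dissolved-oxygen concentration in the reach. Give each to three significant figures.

t_c ≈ 1.57 d; minimum DO ≈ 8.14 mg/L

Mixed DO = (27.9×10.3 + 5.58×3.49)/(27.9+5.58) = 306.8/33.48 = 9.165 mg/L.
Mixed L₀ = (27.9×2.01 + 5.58×112)/(33.48) = 681.0/33.48 = 20.34 mg/L.
Initial deficit D₀ = C_s − DO₀ = 10.8 − 9.165 = 1.635 mg/L.
t_c = (1/0.8100) ln[(0.975/0.165)(1 − 1.635×0.8100/(0.165×20.34))] = 1.235 × ln(3.577) = 1.574 d.
D_c = (0.165/0.975) × 20.34 × e^(−0.165×1.574) = 0.1692 × 20.34 × 0.7713 = 2.655 mg/L.
Minimum DO = 10.8 − 2.655 = 8.145 mg/L.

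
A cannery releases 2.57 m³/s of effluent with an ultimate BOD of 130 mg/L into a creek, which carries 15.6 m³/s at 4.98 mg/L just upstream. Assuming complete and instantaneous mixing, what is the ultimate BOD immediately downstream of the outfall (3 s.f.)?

Flow-weighted mixing: C = (Q_r C_r + Q_w C_w)/(Q_r + Q_w)
= (15.6×4.98 + 2.57×130)/(15.6 + 2.57) = 411.8/18.17 = 22.66 mg/L.

22.7 mg/L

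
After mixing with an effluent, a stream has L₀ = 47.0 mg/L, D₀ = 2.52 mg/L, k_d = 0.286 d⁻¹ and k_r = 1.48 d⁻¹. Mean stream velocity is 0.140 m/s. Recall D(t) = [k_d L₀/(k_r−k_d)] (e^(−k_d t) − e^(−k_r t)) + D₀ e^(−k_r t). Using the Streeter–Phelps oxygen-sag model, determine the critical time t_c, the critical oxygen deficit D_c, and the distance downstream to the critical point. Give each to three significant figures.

t_c ≈ 1.16 d; D_c ≈ 6.51 mg/L; x_c ≈ 14.1 km

At the critical point dD/dt = 0, so k_d L₀ e^(−k_d t) = k_r D. Substituting D(t) from the Streeter–Phelps equation and solving for t gives
t_c = ln[(k_r/k_d)(1 − D₀(k_r−k_d)/(k_d L₀))] / (k_r−k_d).
Here k_r−k_d = 1.194 d⁻¹ and 1 − D₀(k_r−k_d)/(k_d L₀) = 1 − 2.52×1.194/(0.286×47.0) = 0.7762, so
t_c = ln(5.175 × 0.7762) / 1.194 = 1.390 / 1.194 = 1.164 d.
D_c = (k_d/k_r) L₀ e^(−k_d t_c) = (0.286/1.48) × 47.0 × e^(−0.286×1.164) = 0.1932 × 47.0 × 0.7167 = 6.510 mg/L.
x_c = v t_c = 0.140 m/s × 1.164 d × 86400 s/d = 14090 m ≈ 14.1 km.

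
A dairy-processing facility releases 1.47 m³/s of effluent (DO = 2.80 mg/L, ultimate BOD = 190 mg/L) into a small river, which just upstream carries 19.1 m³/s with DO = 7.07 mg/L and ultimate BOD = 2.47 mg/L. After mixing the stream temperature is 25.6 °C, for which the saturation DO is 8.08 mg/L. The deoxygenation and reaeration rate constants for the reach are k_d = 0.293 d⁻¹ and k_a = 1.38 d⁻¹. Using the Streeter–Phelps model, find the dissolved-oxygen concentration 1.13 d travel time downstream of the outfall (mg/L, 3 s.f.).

DO ≈ 5.63 mg/L

Mixed DO = (19.1×7.07 + 1.47×2.80)/(19.1+1.47) = 139.2/20.57 = 6.765 mg/L.
Mixed L₀ = (19.1×2.47 + 1.47×190)/(20.57) = 326.5/20.57 = 15.87 mg/L.
Initial deficit D₀ = C_s − DO₀ = 8.08 − 6.765 = 1.315 mg/L.
D(1.13) = [0.293×15.87/(1.38−0.293)](e^(−0.293×1.13) − e^(−1.38×1.13)) + 1.315 e^(−1.38×1.13)
= 4.278 × (0.7181 − 0.2103) + 1.315 × 0.2103 = 2.449 mg/L.
DO = 8.08 − 2.449 = 5.631 mg/L.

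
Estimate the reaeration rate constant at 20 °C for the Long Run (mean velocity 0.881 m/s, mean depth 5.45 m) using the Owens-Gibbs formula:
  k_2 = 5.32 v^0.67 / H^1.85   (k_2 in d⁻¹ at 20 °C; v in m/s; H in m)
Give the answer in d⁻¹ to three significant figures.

k_2 ≈ 0.212 d⁻¹

k_2 = 5.32 × 0.881^0.67 / 5.45^1.85 = 5.32 × 0.9186 / 23.03 = 0.2122 d⁻¹.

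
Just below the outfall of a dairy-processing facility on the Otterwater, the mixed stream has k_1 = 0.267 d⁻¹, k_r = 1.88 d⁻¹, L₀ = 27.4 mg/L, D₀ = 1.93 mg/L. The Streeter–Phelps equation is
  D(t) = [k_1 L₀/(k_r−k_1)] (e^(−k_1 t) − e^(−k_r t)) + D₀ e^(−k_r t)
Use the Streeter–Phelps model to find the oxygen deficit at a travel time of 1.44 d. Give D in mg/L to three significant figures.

D ≈ 2.91 mg/L

k_1 L₀/(k_r−k_1) = 0.267×27.4/(1.88−0.267) = 7.316/1.613 = 4.536 mg/L.
e^(−k_1 t) = e^(−0.267×1.440) = 0.6808; e^(−k_r t) = e^(−1.88×1.440) = 0.06672.
D = 4.536 × (0.6808 − 0.06672) + 1.93 × 0.06672 = 2.785 + 0.1288 = 2.914 mg/L.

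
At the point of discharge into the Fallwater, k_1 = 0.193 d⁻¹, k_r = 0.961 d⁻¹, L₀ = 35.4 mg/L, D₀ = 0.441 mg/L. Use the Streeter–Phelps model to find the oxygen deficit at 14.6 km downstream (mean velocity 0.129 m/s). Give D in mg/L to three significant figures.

Travel time t = x/v = 14.6 km / (0.129 m/s) = 14600 m / 0.129 m/s = 113200 s = 1.310 d.
k_1 L₀/(k_r−k_1) = 0.193×35.4/(0.961−0.193) = 6.832/0.7680 = 8.896 mg/L.
e^(−k_1 t) = e^(−0.193×1.310) = 0.7766; e^(−k_r t) = e^(−0.961×1.310) = 0.2840.
D = 8.896 × (0.7766 − 0.2840) + 0.441 × 0.2840 = 4.382 + 0.1252 = 4.508 mg/L.

D ≈ 4.51 mg/L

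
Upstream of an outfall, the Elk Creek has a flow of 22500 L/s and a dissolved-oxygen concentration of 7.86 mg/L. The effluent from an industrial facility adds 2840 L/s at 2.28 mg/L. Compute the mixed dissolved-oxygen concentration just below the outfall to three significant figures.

7.23 mg/L

Flow-weighted mixing: C = (Q_r C_r + Q_w C_w)/(Q_r + Q_w)
= (22500×7.86 + 2840×2.28)/(22500 + 2840) = 183300/25340 = 7.235 mg/L.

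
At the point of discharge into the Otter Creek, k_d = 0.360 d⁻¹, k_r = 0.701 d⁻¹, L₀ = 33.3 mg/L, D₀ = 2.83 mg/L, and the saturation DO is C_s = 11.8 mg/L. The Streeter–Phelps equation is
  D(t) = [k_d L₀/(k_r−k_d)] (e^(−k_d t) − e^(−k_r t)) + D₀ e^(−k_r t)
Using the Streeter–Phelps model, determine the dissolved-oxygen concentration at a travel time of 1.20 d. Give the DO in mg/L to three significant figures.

DO ≈ 2.92 mg/L

k_d L₀/(k_r−k_d) = 0.360×33.3/(0.701−0.360) = 11.99/0.3410 = 35.16 mg/L.
e^(−k_d t) = e^(−0.360×1.200) = 0.6492; e^(−k_r t) = e^(−0.701×1.200) = 0.4312.
D = 35.16 × (0.6492 − 0.4312) + 2.83 × 0.4312 = 7.664 + 1.220 = 8.885 mg/L.
DO = C_s − D = 11.8 − 8.885 = 2.915 mg/L.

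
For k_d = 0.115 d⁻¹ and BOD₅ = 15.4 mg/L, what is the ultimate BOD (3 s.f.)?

BOD₅ = L₀(1 − e^(−5k_d)) ⇒ L₀ = BOD₅ / (1 − e^(−5×0.115))
= 15.4 / (1 − 0.5627) = 15.4 / 0.4373 = 35.22 mg/L.

L₀ ≈ 35.2 mg/L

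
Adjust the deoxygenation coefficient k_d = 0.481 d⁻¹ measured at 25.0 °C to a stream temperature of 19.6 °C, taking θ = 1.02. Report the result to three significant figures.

k_d ≈ 0.432 d⁻¹

k_d(T₂) = k_d(T₁) · θ^(T₂−T₁) = 0.481 × 1.02^(19.6−25.0)
= 0.481 × 1.02^-5.40 = 0.481 × 0.8986 = 0.4322 d⁻¹.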